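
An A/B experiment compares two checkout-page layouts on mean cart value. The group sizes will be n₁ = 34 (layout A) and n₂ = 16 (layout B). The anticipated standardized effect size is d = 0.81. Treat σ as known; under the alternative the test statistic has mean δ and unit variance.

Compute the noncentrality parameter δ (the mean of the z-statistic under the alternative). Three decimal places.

δ = d / √(1/n₁ + 1/n₂) = 0.81 / √(1/34 + 1/16) = 2.6718

δ ≈ 2.672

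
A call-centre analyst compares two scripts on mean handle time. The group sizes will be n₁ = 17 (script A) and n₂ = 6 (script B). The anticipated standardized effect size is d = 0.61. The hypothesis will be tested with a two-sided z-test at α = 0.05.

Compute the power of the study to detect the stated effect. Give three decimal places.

Noncentrality parameter: δ = d / √(1/n₁ + 1/n₂) = 0.61 / √(1/17 + 1/6) = 1.2846
Two-sided α = 0.05 → critical value z_{0.025} = 1.960.
Power = Φ(δ − 1.960) + Φ(−δ − 1.960) = Φ(-0.675) + Φ(-3.245) = 0.2497 + 0.0006 = 0.2503.

Power ≈ 0.250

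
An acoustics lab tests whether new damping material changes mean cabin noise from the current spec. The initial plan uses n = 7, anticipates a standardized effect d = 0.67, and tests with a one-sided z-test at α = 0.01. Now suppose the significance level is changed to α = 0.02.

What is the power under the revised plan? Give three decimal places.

Power ≈ 0.389

δ = d·√n = 0.67 × √7 = 1.7727 (unchanged). New critical value: z_{0.02} = 2.054.
Revised power = P(Z > 2.054 − δ) = Φ(-0.281) = 0.3893.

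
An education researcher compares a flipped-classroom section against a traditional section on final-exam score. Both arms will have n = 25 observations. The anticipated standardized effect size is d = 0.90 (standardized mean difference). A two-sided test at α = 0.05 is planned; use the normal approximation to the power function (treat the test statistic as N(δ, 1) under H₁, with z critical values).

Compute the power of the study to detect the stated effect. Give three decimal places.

Noncentrality parameter: δ = d·√(n/2) = 0.90 × √(25/2) = 3.1820
Two-sided α = 0.05 → critical value z_{0.025} = 1.960.
Power = Φ(δ − 1.960) + Φ(−δ − 1.960) = Φ(1.222) + Φ(-5.142) = 0.8891 + 0.0000 = 0.8891.

Power ≈ 0.889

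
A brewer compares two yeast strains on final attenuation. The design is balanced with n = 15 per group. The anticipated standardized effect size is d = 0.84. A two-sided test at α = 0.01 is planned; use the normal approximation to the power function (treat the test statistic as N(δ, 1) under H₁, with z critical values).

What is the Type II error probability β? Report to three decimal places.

Noncentrality parameter: λ = d·√(n/2) = 0.84 × √(15/2) = 2.3004
Two-sided α = 0.01 → critical value z_{0.005} = 2.576.
Power = Φ(λ − 2.576) + Φ(−λ − 2.576) = Φ(-0.275) + Φ(-4.876) = 0.3915 + 0.0000 = 0.3915.
Type II error: β = 1 − power = 1 − 0.3915 = 0.6085.

β ≈ 0.608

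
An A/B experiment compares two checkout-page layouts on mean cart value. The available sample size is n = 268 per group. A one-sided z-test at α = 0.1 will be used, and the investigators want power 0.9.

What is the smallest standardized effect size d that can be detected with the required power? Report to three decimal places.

d ≈ 0.221

Need Φ(δ − 1.282) = 0.9, so δ = 1.282 + 1.282 = 2.563.
δ = d·√(n/2) ⇒ d = δ/√(n/2) = 2.563/√(268/2) = 0.2214.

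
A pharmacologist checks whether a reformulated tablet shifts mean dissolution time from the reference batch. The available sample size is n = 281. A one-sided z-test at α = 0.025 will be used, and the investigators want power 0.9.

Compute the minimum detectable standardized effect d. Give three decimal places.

d ≈ 0.193

Need Φ(δ − 1.960) = 0.9, so δ = 1.960 + 1.282 = 3.242.
δ = d·√n ⇒ d = δ/√n = 3.242/√281 = 0.1934.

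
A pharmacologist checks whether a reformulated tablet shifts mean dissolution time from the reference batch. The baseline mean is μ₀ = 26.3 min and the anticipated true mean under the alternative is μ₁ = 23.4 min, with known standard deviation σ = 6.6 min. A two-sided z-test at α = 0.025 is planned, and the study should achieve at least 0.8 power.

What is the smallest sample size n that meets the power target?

Standardized effect: d = |μ₁ − μ₀| / σ = |23.4 − 26.3| / 6.6 = 0.4394
Set Φ(δ − 2.241) = 0.8; then δ − 2.241 = Φ⁻¹(0.8) = 0.842, giving δ = 3.083.
(The Φ(−δ − z_{α/2}) term is vanishingly small for δ > 0 and is dropped in the standard sample-size formula.)
δ = d·√n ⇒ n = (δ/d)² = (3.083 / 0.4394)² = 49.23.
Round up to the next whole unit.

n = 50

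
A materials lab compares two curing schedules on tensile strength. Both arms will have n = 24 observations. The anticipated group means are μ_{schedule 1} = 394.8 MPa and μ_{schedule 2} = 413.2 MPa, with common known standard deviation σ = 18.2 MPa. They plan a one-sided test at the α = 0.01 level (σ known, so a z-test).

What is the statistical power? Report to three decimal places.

Standardized effect: d = |μ_{schedule 1} − μ_{schedule 2}| / σ = |394.8 − 413.2| / 18.2 = 1.0110
Noncentrality parameter: δ = d·√(n/2) = 1.0110 × √(24/2) = 3.5022
Critical value for a one-sided test at α = 0.01: z_α = 2.326.
Power = Φ(δ − 2.326) = Φ(1.176) = 0.8802.

Power ≈ 0.880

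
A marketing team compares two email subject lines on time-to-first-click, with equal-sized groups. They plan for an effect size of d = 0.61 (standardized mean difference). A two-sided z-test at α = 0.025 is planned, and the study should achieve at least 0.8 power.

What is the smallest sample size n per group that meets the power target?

For power 0.8 need Φ(δ − z_{0.0125}) = 0.8, so δ = z_{0.0125} + z_{0.20} = 2.241 + 0.842 = 3.083.
(Ignoring the negligible lower-tail rejection probability gives the usual closed-form inversion.)
δ = d·√(n/2) ⇒ n = 2(δ/d)² = 2 × (3.083 / 0.61)² = 51.09.
Rounding up, n = 52 per group.

n = 52 per group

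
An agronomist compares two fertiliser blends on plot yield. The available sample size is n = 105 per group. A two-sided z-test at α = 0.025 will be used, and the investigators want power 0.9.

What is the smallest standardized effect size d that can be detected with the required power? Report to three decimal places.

Required noncentrality: δ = z_{0.0125} + z_{0.10} = 2.241 + 1.282 = 3.523.
(Lower-tail contribution to power is negligible for δ > 0.)
δ = d·√(n/2) ⇒ d = δ/√(n/2) = 3.523/√(105/2) = 0.4862.

d ≈ 0.486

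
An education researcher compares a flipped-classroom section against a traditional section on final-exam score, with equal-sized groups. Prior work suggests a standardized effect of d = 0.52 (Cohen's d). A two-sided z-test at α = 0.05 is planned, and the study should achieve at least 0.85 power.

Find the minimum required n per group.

Set Φ(δ − 1.960) = 0.85; then δ − 1.960 = Φ⁻¹(0.85) = 1.036, giving δ = 2.996.
(For δ > 0 the lower-tail rejection region contributes negligibly to power, so the one-term inversion is standard.)
δ = d·√(n/2) ⇒ n = 2(δ/d)² = 2 × (2.996 / 0.52)² = 66.41.
Round up to the next whole unit.

n = 67 per group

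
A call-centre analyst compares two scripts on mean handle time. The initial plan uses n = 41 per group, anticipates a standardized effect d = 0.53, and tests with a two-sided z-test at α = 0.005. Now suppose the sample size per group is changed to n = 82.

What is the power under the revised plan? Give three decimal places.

Power ≈ 0.721

With n = 82 per group: δ = d·√(n/2) = 0.53 × √(82/2) = 3.3937. Critical value z_{0.0025} = 2.807.
Revised power = Φ(δ − 2.807) + Φ(−δ − 2.807) = Φ(0.587) + Φ(-6.201) = 0.7213 + 0.0000 = 0.7213.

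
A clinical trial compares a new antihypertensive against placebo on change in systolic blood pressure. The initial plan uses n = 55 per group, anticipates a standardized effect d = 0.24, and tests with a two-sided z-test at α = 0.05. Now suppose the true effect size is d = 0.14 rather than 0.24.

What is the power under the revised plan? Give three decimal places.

Power ≈ 0.114

With d = 0.14: δ = d·√(n/2) = 0.14 × √(55/2) = 0.7342. Critical value z_{0.025} = 1.960.
Revised power = Φ(δ − 1.960) + Φ(−δ − 1.960) = Φ(-1.226) + Φ(-2.694) = 0.1101 + 0.0035 = 0.1137.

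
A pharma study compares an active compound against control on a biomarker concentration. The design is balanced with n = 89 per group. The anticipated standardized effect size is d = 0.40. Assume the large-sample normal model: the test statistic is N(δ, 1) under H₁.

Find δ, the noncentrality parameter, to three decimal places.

δ ≈ 2.668

δ = d·√(n/2) = 0.40 × √(89/2) = 2.6683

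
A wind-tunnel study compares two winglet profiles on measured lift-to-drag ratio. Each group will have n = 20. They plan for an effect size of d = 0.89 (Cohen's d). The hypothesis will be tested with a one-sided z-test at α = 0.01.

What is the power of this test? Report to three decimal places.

Noncentrality parameter: δ = d·√(n/2) = 0.89 × √(20/2) = 2.8144
One-sided α = 0.01 → critical value z_{0.01} = 2.326.
Power = Φ(δ − 2.326) = Φ(0.488) = 0.6873.

Power ≈ 0.687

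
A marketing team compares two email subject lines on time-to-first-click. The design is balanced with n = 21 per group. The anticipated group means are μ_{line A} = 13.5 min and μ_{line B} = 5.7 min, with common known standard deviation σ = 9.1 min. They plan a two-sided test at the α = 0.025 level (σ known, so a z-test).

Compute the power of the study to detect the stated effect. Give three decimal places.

Power ≈ 0.704

Standardized effect: d = |μ_{line A} − μ_{line B}| / σ = |13.5 − 5.7| / 9.1 = 0.8571
Noncentrality parameter: δ = d·√(n/2) = 0.8571 × √(21/2) = 2.7775
Critical value for a two-sided test at α = 0.025: z_{α/2} = 2.241.
Power = Φ(δ − 2.241) + Φ(−δ − 2.241) = Φ(0.536) + Φ(-5.019) = 0.7040 + 0.0000 = 0.7040.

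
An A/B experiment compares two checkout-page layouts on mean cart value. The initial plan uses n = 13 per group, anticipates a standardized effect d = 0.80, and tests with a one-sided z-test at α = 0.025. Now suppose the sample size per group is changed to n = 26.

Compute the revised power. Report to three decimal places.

With n = 26 per group: δ = d·√(n/2) = 0.80 × √(26/2) = 2.8844. Critical value z_{0.025} = 1.960.
Revised power = Φ(δ − 1.960) = Φ(0.924) = 0.8224.

Power ≈ 0.822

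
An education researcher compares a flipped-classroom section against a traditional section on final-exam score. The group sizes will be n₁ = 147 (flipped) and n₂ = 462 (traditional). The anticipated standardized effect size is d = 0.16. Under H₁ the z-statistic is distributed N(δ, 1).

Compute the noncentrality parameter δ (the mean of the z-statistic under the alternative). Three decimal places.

The noncentrality parameter scales effect size by the design's sample-size factor: δ = d / √(1/n₁ + 1/n₂) = 0.16 / √(1/147 + 1/462) = 1.6896

δ ≈ 1.690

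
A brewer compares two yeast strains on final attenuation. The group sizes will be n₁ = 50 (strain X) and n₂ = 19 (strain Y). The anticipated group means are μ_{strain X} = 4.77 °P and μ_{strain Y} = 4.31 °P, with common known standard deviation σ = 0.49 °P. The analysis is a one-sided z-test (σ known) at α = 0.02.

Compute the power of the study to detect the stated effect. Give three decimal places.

Standardized effect: d = |μ_{strain X} − μ_{strain Y}| / σ = |4.77 − 4.31| / 0.49 = 0.9388
Noncentrality parameter: δ = d / √(1/n₁ + 1/n₂) = 0.9388 / √(1/50 + 1/19) = 3.4834
Critical value for a one-sided test at α = 0.02: z_α = 2.054.
Power = Φ(δ − 2.054) = Φ(1.430) = 0.9236.

Power ≈ 0.924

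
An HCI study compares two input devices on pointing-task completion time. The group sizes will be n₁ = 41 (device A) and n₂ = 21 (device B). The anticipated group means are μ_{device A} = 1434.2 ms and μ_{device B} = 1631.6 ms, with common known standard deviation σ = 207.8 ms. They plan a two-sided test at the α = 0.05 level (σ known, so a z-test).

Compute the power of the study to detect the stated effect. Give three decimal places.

Standardized effect: d = |μ_{device A} − μ_{device B}| / σ = |1434.2 − 1631.6| / 207.8 = 0.9500
Noncentrality parameter: δ = d / √(1/n₁ + 1/n₂) = 0.9500 / √(1/41 + 1/21) = 3.5400
Two-sided α = 0.05 → critical value z_{0.025} = 1.960.
Power = Φ(δ − 1.960) + Φ(−δ − 1.960) = Φ(1.580) + Φ(-5.500) = 0.9430 + 0.0000 = 0.9430.

Power ≈ 0.943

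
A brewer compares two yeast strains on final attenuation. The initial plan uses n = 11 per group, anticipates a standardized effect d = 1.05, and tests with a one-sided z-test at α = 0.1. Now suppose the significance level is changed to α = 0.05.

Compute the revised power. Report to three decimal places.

δ = d·√(n/2) = 1.05 × √(11/2) = 2.4625 (unchanged). New critical value: z_{0.05} = 1.645.
Revised power = P(Z > 1.645 − δ) = Φ(0.818) = 0.7932.

Power ≈ 0.793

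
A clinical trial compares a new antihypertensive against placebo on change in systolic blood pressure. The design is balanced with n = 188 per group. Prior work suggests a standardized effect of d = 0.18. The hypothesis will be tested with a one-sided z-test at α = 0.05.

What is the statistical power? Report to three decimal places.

Power ≈ 0.540

Noncentrality parameter: δ = d·√(n/2) = 0.18 × √(188/2) = 1.7452
One-sided α = 0.05 → critical value z_{0.05} = 1.645.
Power = P(Z > 1.645 − δ) = Φ(0.100) = 0.5400.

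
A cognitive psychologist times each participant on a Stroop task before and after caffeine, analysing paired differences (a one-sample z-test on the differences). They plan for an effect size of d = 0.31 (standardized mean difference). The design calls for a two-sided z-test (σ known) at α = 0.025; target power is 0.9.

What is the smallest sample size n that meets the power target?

n = 130

Set Φ(δ − 2.241) = 0.9; then δ − 2.241 = Φ⁻¹(0.9) = 1.282, giving δ = 3.523.
(For δ > 0 the lower-tail rejection region contributes negligibly to power, so the one-term inversion is standard.)
δ = d·√n ⇒ n = (δ/d)² = (3.523 / 0.31)² = 129.15.
Round up to the next whole unit.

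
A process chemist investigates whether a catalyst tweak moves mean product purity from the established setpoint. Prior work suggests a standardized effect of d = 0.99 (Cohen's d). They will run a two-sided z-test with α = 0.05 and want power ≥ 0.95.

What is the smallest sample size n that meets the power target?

For power 0.95 need Φ(δ − z_{0.025}) = 0.95, so δ = z_{0.025} + z_{0.05} = 1.960 + 1.645 = 3.605.
(For δ > 0 the lower-tail rejection region contributes negligibly to power, so the one-term inversion is standard.)
δ = d·√n ⇒ n = (δ/d)² = (3.605 / 0.99)² = 13.26.
Round up to the next whole unit.

n = 14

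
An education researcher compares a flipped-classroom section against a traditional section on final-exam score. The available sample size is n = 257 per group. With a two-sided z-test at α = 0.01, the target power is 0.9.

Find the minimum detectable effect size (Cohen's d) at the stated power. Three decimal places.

d ≈ 0.340

Required noncentrality: δ = z_{0.005} + z_{0.10} = 2.576 + 1.282 = 3.857.
(Lower-tail contribution to power is negligible for δ > 0.)
δ = d·√(n/2) ⇒ d = δ/√(n/2) = 3.857/√(257/2) = 0.3403.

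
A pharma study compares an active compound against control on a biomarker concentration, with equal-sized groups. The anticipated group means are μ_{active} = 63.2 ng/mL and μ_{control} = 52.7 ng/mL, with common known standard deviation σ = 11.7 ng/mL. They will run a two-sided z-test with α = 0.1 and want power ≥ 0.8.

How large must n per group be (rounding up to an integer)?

n = 16 per group

Standardized effect: d = |μ_{active} − μ_{control}| / σ = |63.2 − 52.7| / 11.7 = 0.8974
Set Φ(δ − 1.645) = 0.8; then δ − 1.645 = Φ⁻¹(0.8) = 0.842, giving δ = 2.486.
(Ignoring the negligible lower-tail rejection probability gives the usual closed-form inversion.)
δ = d·√(n/2) ⇒ n = 2(δ/d)² = 2 × (2.486 / 0.8974)² = 15.35.
Rounding up, n = 16 per group.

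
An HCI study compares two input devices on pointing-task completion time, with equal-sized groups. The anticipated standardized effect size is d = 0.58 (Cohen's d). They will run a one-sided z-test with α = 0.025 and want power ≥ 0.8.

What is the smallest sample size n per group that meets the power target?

n = 47 per group

Set Φ(δ − 1.960) = 0.8; then δ − 1.960 = Φ⁻¹(0.8) = 0.842, giving δ = 2.802.
δ = d·√(n/2) ⇒ n = 2(δ/d)² = 2 × (2.802 / 0.58)² = 46.66.
Round up to the next whole unit.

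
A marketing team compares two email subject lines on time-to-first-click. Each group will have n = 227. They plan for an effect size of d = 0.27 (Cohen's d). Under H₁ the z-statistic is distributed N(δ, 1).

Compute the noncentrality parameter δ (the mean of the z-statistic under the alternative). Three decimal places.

The noncentrality parameter scales effect size by the design's sample-size factor: δ = d·√(n/2) = 0.27 × √(227/2) = 2.8765

δ ≈ 2.876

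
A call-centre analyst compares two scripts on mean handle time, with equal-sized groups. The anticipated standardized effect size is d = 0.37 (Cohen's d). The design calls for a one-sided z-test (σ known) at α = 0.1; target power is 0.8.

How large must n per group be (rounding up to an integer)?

Set Φ(δ − 1.282) = 0.8; then δ − 1.282 = Φ⁻¹(0.8) = 0.842, giving δ = 2.123.
δ = d·√(n/2) ⇒ n = 2(δ/d)² = 2 × (2.123 / 0.37)² = 65.86.
Round up to the next whole unit.

n = 66 per group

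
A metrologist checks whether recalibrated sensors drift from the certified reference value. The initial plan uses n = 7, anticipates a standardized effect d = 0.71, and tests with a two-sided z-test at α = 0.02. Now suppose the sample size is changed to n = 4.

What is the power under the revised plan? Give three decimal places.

Power ≈ 0.182

With n = 4: δ = d·√n = 0.71 × √4 = 1.4200. Critical value z_{0.01} = 2.326.
Revised power = Φ(δ − 2.326) + Φ(−δ − 2.326) = Φ(-0.906) + Φ(-3.746) = 0.1824 + 0.0001 = 0.1825.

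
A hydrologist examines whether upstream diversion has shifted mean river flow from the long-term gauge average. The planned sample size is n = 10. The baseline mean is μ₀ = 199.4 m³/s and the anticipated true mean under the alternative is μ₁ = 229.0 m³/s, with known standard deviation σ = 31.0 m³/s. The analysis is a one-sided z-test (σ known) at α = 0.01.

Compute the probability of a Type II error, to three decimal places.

β ≈ 0.244

Standardized effect: d = |μ₁ − μ₀| / σ = |229.0 − 199.4| / 31.0 = 0.9548
Noncentrality parameter: δ = d·√n = 0.9548 × √10 = 3.0195
One-sided α = 0.01 → critical value z_{0.01} = 2.326.
Power = Φ(δ − 2.326) = Φ(0.693) = 0.7559.
Type II error: β = 1 − power = 1 − 0.7559 = 0.2441.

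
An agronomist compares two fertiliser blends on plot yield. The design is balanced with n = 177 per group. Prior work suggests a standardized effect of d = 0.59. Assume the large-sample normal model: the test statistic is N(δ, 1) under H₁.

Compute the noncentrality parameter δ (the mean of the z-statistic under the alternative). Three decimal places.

δ ≈ 5.550

δ = d·√(n/2) = 0.59 × √(177/2) = 5.5504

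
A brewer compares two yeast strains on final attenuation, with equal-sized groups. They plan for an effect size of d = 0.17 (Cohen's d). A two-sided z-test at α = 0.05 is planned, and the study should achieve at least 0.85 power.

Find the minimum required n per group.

n = 622 per group

For power 0.85 need Φ(δ − z_{0.025}) = 0.85, so δ = z_{0.025} + z_{0.15} = 1.960 + 1.036 = 2.996.
(The Φ(−δ − z_{α/2}) term is vanishingly small for δ > 0 and is dropped in the standard sample-size formula.)
δ = d·√(n/2) ⇒ n = 2(δ/d)² = 2 × (2.996 / 0.17)² = 621.34.
Round up to the next whole unit.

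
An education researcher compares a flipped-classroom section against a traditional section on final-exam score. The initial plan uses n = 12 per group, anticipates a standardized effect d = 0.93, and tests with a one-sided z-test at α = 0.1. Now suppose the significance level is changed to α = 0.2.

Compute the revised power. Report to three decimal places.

δ = d·√(n/2) = 0.93 × √(12/2) = 2.2780 (unchanged). New critical value: z_{0.2} = 0.842.
Revised power = Φ(δ − 0.842) = Φ(1.436) = 0.9246.

Power ≈ 0.925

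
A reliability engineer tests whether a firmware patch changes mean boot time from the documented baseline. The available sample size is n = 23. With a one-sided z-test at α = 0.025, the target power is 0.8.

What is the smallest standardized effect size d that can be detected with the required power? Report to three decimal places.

d ≈ 0.584

Need Φ(δ − 1.960) = 0.8, so δ = 1.960 + 0.842 = 2.802.
δ = d·√n ⇒ d = δ/√n = 2.802/√23 = 0.5842.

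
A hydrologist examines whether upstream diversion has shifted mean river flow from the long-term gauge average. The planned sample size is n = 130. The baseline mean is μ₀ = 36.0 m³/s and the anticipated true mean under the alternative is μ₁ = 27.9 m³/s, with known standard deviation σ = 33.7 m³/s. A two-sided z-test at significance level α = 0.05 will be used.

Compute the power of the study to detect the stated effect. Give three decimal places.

Standardized effect: d = |μ₁ − μ₀| / σ = |27.9 − 36.0| / 33.7 = 0.2404
Noncentrality parameter: δ = d·√n = 0.2404 × √130 = 2.7405
Critical value for a two-sided test at α = 0.05: z_{α/2} = 1.960.
Power = Φ(δ − 1.960) + Φ(−δ − 1.960) = Φ(0.781) + Φ(-4.700) = 0.7825 + 0.0000 = 0.7825.

Power ≈ 0.782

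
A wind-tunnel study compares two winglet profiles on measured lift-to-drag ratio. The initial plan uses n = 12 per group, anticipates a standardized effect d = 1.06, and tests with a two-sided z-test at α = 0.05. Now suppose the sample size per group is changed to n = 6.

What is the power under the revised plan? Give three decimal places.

With n = 6 per group: δ = d·√(n/2) = 1.06 × √(6/2) = 1.8360. Critical value z_{0.025} = 1.960.
Revised power = Φ(δ − 1.960) + Φ(−δ − 1.960) = Φ(-0.124) + Φ(-3.796) = 0.4507 + 0.0001 = 0.4507.

Power ≈ 0.451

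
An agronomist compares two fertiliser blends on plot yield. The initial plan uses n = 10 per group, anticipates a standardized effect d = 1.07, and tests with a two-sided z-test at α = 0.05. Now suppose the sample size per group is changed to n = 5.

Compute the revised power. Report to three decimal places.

Power ≈ 0.394

With n = 5 per group: δ = d·√(n/2) = 1.07 × √(5/2) = 1.6918. Critical value z_{0.025} = 1.960.
Revised power = Φ(δ − 1.960) + Φ(−δ − 1.960) = Φ(-0.268) + Φ(-3.652) = 0.3943 + 0.0001 = 0.3944.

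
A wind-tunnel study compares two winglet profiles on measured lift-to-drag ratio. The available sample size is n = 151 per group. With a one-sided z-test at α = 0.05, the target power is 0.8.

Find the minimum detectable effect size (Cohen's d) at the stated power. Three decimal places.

d ≈ 0.286

Required noncentrality: δ = z_{0.05} + z_{0.20} = 1.645 + 0.842 = 2.486.
δ = d·√(n/2) ⇒ d = δ/√(n/2) = 2.486/√(151/2) = 0.2862.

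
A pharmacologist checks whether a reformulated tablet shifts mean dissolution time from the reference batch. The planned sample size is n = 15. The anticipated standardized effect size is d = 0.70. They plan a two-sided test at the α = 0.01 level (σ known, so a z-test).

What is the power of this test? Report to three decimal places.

Noncentrality parameter: δ = d·√n = 0.70 × √15 = 2.7111
Critical value for a two-sided test at α = 0.01: z_{α/2} = 2.576.
Power = Φ(δ − 2.576) + Φ(−δ − 2.576) = Φ(0.135) + Φ(-5.287) = 0.5538 + 0.0000 = 0.5538.

Power ≈ 0.554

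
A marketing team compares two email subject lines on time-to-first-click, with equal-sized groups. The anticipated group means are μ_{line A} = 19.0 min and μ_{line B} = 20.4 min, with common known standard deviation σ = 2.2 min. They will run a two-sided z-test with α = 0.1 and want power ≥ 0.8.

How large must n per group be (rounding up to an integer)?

Standardized effect: d = |μ_{line A} − μ_{line B}| / σ = |19.0 − 20.4| / 2.2 = 0.6364
Set Φ(δ − 1.645) = 0.8; then δ − 1.645 = Φ⁻¹(0.8) = 0.842, giving δ = 2.486.
(Ignoring the negligible lower-tail rejection probability gives the usual closed-form inversion.)
δ = d·√(n/2) ⇒ n = 2(δ/d)² = 2 × (2.486 / 0.6364)² = 30.53.
Rounding up, n = 31 per group.

n = 31 per group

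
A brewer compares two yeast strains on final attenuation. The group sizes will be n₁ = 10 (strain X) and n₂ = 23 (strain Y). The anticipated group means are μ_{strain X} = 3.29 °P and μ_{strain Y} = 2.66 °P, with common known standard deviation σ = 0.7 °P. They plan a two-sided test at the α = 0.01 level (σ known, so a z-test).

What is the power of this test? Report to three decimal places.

Standardized effect: d = |μ_{strain X} − μ_{strain Y}| / σ = |3.29 − 2.66| / 0.7 = 0.9000
Noncentrality parameter: δ = d / √(1/n₁ + 1/n₂) = 0.9000 / √(1/10 + 1/23) = 2.3760
Two-sided α = 0.01 → critical value z_{0.005} = 2.576.
Power = Φ(δ − 2.576) + Φ(−δ − 2.576) = Φ(-0.200) + Φ(-4.952) = 0.4208 + 0.0000 = 0.4208.

Power ≈ 0.421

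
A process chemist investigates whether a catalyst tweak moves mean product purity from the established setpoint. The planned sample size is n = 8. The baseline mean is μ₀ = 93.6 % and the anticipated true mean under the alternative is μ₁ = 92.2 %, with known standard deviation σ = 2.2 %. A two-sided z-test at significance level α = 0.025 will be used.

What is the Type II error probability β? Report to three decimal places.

β ≈ 0.671

Standardized effect: d = |μ₁ − μ₀| / σ = |92.2 − 93.6| / 2.2 = 0.6364
Noncentrality parameter: δ = d·√n = 0.6364 × √8 = 1.7999
Two-sided α = 0.025 → critical value z_{0.0125} = 2.241.
Power = Φ(δ − 2.241) + Φ(−δ − 2.241) = Φ(-0.441) + Φ(-4.041) = 0.3294 + 0.0000 = 0.3295.
Type II error: β = 1 − power = 1 − 0.3295 = 0.6705.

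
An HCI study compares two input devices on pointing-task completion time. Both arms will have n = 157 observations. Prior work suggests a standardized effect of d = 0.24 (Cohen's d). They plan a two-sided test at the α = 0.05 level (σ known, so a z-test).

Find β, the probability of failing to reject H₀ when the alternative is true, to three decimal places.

β ≈ 0.434

Noncentrality parameter: δ = d·√(n/2) = 0.24 × √(157/2) = 2.1264
Critical value for a two-sided test at α = 0.05: z_{α/2} = 1.960.
Power = Φ(δ − 1.960) + Φ(−δ − 1.960) = Φ(0.166) + Φ(-4.086) = 0.5661 + 0.0000 = 0.5661.
Type II error: β = 1 − power = 1 − 0.5661 = 0.4339.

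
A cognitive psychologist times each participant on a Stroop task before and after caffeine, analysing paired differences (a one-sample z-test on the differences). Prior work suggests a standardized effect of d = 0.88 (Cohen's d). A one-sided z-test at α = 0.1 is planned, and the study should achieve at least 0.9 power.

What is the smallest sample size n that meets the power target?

n = 9

For power 0.9 need Φ(δ − z_{0.1}) = 0.9, so δ = z_{0.1} + z_{0.10} = 1.282 + 1.282 = 2.563.
δ = d·√n ⇒ n = (δ/d)² = (2.563 / 0.88)² = 8.48.
Rounding up, n = 9.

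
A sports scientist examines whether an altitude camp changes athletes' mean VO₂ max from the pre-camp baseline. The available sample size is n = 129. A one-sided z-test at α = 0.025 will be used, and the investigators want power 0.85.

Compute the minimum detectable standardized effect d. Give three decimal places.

Required noncentrality: δ = z_{0.025} + z_{0.15} = 1.960 + 1.036 = 2.996.
δ = d·√n ⇒ d = δ/√n = 2.996/√129 = 0.2638.

d ≈ 0.264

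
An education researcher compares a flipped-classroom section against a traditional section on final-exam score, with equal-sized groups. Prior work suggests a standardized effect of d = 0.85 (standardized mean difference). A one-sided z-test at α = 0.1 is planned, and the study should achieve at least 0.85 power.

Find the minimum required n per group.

n = 15 per group

For power 0.85 need Φ(δ − z_{0.1}) = 0.85, so δ = z_{0.1} + z_{0.15} = 1.282 + 1.036 = 2.318.
δ = d·√(n/2) ⇒ n = 2(δ/d)² = 2 × (2.318 / 0.85)² = 14.87.
Rounding up, n = 15 per group.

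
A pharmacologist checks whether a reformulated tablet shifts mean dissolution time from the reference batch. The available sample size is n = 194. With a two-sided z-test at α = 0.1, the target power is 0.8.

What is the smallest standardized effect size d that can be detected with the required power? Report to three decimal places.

d ≈ 0.179

Required noncentrality: δ = z_{0.05} + z_{0.20} = 1.645 + 0.842 = 2.486.
(Lower-tail contribution to power is negligible for δ > 0.)
δ = d·√n ⇒ d = δ/√n = 2.486/√194 = 0.1785.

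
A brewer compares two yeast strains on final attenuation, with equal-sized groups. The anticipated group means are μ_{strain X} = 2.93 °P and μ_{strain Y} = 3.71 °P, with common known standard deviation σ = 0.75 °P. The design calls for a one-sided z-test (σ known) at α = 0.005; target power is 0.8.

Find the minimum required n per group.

n = 22 per group

Standardized effect: d = |μ_{strain X} − μ_{strain Y}| / σ = |2.93 − 3.71| / 0.75 = 1.0400
For power 0.8 need Φ(δ − z_{0.005}) = 0.8, so δ = z_{0.005} + z_{0.20} = 2.576 + 0.842 = 3.417.
δ = d·√(n/2) ⇒ n = 2(δ/d)² = 2 × (3.417 / 1.0400)² = 21.60.
Rounding up, n = 22 per group.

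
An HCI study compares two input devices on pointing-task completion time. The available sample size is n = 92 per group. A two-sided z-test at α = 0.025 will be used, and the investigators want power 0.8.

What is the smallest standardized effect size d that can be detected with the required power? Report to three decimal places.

d ≈ 0.455

Need Φ(δ − 2.241) = 0.8, so δ = 2.241 + 0.842 = 3.083.
(Lower-tail contribution to power is negligible for δ > 0.)
δ = d·√(n/2) ⇒ d = δ/√(n/2) = 3.083/√(92/2) = 0.4546.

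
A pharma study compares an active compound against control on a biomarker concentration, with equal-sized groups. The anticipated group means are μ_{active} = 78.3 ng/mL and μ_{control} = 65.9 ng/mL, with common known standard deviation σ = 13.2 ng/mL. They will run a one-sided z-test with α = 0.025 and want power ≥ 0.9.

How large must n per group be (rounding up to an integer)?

n = 24 per group

Standardized effect: d = |μ_{active} − μ_{control}| / σ = |78.3 − 65.9| / 13.2 = 0.9394
For power 0.9 need Φ(δ − z_{0.025}) = 0.9, so δ = z_{0.025} + z_{0.10} = 1.960 + 1.282 = 3.242.
δ = d·√(n/2) ⇒ n = 2(δ/d)² = 2 × (3.242 / 0.9394)² = 23.81.
Round up to the next whole unit.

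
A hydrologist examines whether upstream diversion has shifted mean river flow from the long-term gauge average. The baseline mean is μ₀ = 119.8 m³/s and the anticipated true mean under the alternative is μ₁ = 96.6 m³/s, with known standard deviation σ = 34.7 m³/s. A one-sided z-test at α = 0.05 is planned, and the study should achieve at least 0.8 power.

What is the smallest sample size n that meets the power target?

n = 14

Standardized effect: d = |μ₁ − μ₀| / σ = |96.6 − 119.8| / 34.7 = 0.6686
For power 0.8 need Φ(δ − z_{0.05}) = 0.8, so δ = z_{0.05} + z_{0.20} = 1.645 + 0.842 = 2.486.
δ = d·√n ⇒ n = (δ/d)² = (2.486 / 0.6686)² = 13.83.
Rounding up, n = 14.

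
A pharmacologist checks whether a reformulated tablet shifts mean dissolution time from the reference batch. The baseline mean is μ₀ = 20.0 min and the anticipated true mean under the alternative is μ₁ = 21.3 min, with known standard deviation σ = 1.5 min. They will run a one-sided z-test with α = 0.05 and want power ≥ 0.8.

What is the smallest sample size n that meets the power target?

Standardized effect: d = |μ₁ − μ₀| / σ = |21.3 − 20.0| / 1.5 = 0.8667
For power 0.8 need Φ(δ − z_{0.05}) = 0.8, so δ = z_{0.05} + z_{0.20} = 1.645 + 0.842 = 2.486.
δ = d·√n ⇒ n = (δ/d)² = (2.486 / 0.8667)² = 8.23.
Rounding up, n = 9.

n = 9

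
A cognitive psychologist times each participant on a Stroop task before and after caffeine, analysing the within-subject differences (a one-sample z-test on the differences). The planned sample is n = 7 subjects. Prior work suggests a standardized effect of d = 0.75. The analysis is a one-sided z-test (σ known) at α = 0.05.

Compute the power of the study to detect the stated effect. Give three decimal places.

Power ≈ 0.633

Noncentrality parameter: δ = d·√n = 0.75 × √7 = 1.9843
Critical value for a one-sided test at α = 0.05: z_α = 1.645.
Power = P(Z > 1.645 − δ) = Φ(0.339) = 0.6329.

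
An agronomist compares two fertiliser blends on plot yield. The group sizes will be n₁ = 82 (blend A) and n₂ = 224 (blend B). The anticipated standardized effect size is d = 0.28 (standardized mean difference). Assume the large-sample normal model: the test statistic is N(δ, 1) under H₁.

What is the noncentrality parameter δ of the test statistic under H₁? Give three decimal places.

δ = d / √(1/n₁ + 1/n₂) = 0.28 / √(1/82 + 1/224) = 2.1693

δ ≈ 2.169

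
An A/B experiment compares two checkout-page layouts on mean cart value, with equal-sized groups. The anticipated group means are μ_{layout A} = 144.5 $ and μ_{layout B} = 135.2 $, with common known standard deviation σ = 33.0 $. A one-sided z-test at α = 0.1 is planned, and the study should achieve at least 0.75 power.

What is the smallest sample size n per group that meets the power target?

n = 97 per group

Standardized effect: d = |μ_{layout A} − μ_{layout B}| / σ = |144.5 − 135.2| / 33.0 = 0.2818
Set Φ(δ − 1.282) = 0.75; then δ − 1.282 = Φ⁻¹(0.75) = 0.674, giving δ = 1.956.
δ = d·√(n/2) ⇒ n = 2(δ/d)² = 2 × (1.956 / 0.2818)² = 96.35.
Round up to the next whole unit.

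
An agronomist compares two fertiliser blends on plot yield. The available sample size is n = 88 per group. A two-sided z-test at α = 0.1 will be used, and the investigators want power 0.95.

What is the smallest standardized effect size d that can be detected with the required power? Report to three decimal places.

Required noncentrality: δ = z_{0.05} + z_{0.05} = 1.645 + 1.645 = 3.290.
(The second rejection-region term Φ(−δ − z_{α/2}) is negligible and dropped.)
δ = d·√(n/2) ⇒ d = δ/√(n/2) = 3.290/√(88/2) = 0.4959.

d ≈ 0.496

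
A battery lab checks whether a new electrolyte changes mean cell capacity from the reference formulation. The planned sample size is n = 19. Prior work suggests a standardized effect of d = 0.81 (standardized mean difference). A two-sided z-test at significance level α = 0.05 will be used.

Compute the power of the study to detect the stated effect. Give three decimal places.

Noncentrality parameter: δ = d·√n = 0.81 × √19 = 3.5307
Two-sided α = 0.05 → critical value z_{0.025} = 1.960.
Power = Φ(δ − 1.960) + Φ(−δ − 1.960) = Φ(1.571) + Φ(-5.491) = 0.9419 + 0.0000 = 0.9419.

Power ≈ 0.942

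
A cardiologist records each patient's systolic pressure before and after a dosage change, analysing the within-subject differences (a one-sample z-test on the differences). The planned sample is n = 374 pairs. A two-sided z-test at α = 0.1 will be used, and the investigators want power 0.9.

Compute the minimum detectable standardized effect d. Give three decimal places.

d ≈ 0.151

Required noncentrality: δ = z_{0.05} + z_{0.10} = 1.645 + 1.282 = 2.926.
(Lower-tail contribution to power is negligible for δ > 0.)
δ = d·√n ⇒ d = δ/√n = 2.926/√374 = 0.1513.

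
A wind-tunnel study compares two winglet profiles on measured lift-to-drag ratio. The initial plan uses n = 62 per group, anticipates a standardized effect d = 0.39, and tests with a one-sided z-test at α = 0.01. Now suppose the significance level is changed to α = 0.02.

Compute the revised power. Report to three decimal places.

δ = d·√(n/2) = 0.39 × √(62/2) = 2.1714 (unchanged). New critical value: z_{0.02} = 2.054.
Revised power = P(Z > 2.054 − δ) = Φ(0.118) = 0.5468.

Power ≈ 0.547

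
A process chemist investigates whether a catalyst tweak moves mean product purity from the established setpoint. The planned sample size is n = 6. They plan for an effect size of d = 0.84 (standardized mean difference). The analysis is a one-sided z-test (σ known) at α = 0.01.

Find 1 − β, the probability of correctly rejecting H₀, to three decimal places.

Power ≈ 0.394

Noncentrality parameter: δ = d·√n = 0.84 × √6 = 2.0576
One-sided α = 0.01 → critical value z_{0.01} = 2.326.
Power = Φ(δ − 2.326) = Φ(-0.269) = 0.3941.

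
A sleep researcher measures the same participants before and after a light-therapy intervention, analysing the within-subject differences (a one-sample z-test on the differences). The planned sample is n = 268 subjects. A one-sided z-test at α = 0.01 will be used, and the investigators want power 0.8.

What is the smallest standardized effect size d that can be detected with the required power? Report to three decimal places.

d ≈ 0.194

Required noncentrality: δ = z_{0.01} + z_{0.20} = 2.326 + 0.842 = 3.168.
δ = d·√n ⇒ d = δ/√n = 3.168/√268 = 0.1935.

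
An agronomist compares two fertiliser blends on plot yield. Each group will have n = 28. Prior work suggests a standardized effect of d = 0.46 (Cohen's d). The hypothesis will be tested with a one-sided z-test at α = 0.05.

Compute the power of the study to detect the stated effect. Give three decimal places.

Noncentrality parameter: δ = d·√(n/2) = 0.46 × √(28/2) = 1.7212
One-sided α = 0.05 → critical value z_{0.05} = 1.645.
Power = Φ(δ − 1.645) = Φ(0.076) = 0.5304.

Power ≈ 0.530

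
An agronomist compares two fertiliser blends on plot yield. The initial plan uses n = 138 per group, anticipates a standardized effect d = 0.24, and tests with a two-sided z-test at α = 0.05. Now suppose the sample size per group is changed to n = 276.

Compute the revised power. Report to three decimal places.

With n = 276 per group: δ = d·√(n/2) = 0.24 × √(276/2) = 2.8194. Critical value z_{0.025} = 1.960.
Revised power = Φ(δ − 1.960) + Φ(−δ − 1.960) = Φ(0.859) + Φ(-4.779) = 0.8049 + 0.0000 = 0.8049.

Power ≈ 0.805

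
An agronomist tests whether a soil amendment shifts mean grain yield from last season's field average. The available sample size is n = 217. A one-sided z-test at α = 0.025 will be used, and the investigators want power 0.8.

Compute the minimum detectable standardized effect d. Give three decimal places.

Required noncentrality: δ = z_{0.025} + z_{0.20} = 1.960 + 0.842 = 2.802.
δ = d·√n ⇒ d = δ/√n = 2.802/√217 = 0.1902.

d ≈ 0.190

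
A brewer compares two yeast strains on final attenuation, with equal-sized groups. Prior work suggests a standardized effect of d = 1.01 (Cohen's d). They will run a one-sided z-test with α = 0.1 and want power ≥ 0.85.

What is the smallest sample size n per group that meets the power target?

n = 11 per group

For power 0.85 need Φ(δ − z_{0.1}) = 0.85, so δ = z_{0.1} + z_{0.15} = 1.282 + 1.036 = 2.318.
δ = d·√(n/2) ⇒ n = 2(δ/d)² = 2 × (2.318 / 1.01)² = 10.53.
Rounding up, n = 11 per group.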